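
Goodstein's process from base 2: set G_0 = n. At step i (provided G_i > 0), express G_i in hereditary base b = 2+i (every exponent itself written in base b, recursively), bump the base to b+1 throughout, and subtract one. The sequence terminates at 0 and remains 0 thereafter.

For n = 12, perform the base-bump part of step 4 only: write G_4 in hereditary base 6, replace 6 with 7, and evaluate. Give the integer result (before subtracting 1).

base 2: 12 = 2^(2 + 1) + 2^2; at 3: 3^(3 + 1) + 3^3 = 108; next = 107
base 3: 107 = 3^(3 + 1) + 2·3^2 + 2·3 + 2; at 4: 4^(4 + 1) + 2·4^2 + 2·4 + 2 = 1066; next = 1065
base 4: 1065 = 4^(4 + 1) + 2·4^2 + 2·4 + 1; at 5: 5^(5 + 1) + 2·5^2 + 2·5 + 1 = 15686; next = 15685
base 5: 15685 = 5^(5 + 1) + 2·5^2 + 2·5; at 6: 6^(6 + 1) + 2·6^2 + 2·6 = 280020; next = 280019
base 6: 280019 = 6^(6 + 1) + 2·6^2 + 6 + 5; at 7: 7^(7 + 1) + 2·7^2 + 7 + 5 = 5764911; next = 5764910

5764911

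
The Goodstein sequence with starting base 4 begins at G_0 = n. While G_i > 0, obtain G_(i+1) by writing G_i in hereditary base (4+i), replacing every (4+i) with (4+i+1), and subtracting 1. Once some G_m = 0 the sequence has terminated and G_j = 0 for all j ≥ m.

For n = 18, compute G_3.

i=0: 18 = 4^2 + 2 (b=4); 4→5: 5^2 + 2 = 27; 27−1 = 26
i=1: 26 = 5^2 + 1 (b=5); 5→6: 6^2 + 1 = 37; 37−1 = 36
i=2: 36 = 6^2 (b=6); 6→7: 7^2 = 49; 49−1 = 48

48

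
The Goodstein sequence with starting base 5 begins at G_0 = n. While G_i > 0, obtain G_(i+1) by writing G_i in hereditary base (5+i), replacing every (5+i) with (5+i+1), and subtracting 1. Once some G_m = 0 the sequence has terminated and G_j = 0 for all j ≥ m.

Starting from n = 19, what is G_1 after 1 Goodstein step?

21

base 5: 19 = 3·5 + 4; at 6: 3·6 + 4 = 22; next = 21
base 6: 21 = 3·6 + 3; at 7: 3·7 + 3 = 24; next = 23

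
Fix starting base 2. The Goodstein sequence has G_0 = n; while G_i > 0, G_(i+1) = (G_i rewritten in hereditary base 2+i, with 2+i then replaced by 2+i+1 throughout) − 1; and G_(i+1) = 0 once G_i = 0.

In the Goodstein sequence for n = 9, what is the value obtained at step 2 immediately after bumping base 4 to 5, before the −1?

9 —HB2→ 2^(2 + 1) + 1 —bump→ 3^(3 + 1) + 1 = 82 —(−1)→ 81
81 —HB3→ 3^(3 + 1) —bump→ 4^(4 + 1) = 1024 —(−1)→ 1023
1023 —HB4→ 3·4^4 + 3·4^3 + 3·4^2 + 3·4 + 3 —bump→ 3·5^5 + 3·5^3 + 3·5^2 + 3·5 + 3 = 9843 —(−1)→ 9842

9843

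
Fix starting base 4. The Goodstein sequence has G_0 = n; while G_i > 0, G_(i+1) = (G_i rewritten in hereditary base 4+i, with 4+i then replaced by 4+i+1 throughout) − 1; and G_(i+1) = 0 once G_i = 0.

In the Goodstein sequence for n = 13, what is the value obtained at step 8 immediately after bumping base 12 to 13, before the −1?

13 —HB4→ 3·4 + 1 —bump→ 3·5 + 1 = 16 —(−1)→ 15
15 —HB5→ 3·5 —bump→ 3·6 = 18 —(−1)→ 17
17 —HB6→ 2·6 + 5 —bump→ 2·7 + 5 = 19 —(−1)→ 18
18 —HB7→ 2·7 + 4 —bump→ 2·8 + 4 = 20 —(−1)→ 19
19 —HB8→ 2·8 + 3 —bump→ 2·9 + 3 = 21 —(−1)→ 20
20 —HB9→ 2·9 + 2 —bump→ 2·10 + 2 = 22 —(−1)→ 21
21 —HB10→ 2·10 + 1 —bump→ 2·11 + 1 = 23 —(−1)→ 22
22 —HB11→ 2·11 —bump→ 2·12 = 24 —(−1)→ 23
23 —HB12→ 12 + 11 —bump→ 13 + 11 = 24 —(−1)→ 23

24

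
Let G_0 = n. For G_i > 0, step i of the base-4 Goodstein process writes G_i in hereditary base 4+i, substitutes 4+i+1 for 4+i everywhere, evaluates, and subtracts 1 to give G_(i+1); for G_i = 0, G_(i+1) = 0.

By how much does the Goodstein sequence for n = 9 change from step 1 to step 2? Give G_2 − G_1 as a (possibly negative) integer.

(0) 9|_4 = 2·4 + 1 ↦ 2·5 + 1|_5 = 11 ⇒ 10
(1) 10|_5 = 2·5 ↦ 2·6|_6 = 12 ⇒ 11

1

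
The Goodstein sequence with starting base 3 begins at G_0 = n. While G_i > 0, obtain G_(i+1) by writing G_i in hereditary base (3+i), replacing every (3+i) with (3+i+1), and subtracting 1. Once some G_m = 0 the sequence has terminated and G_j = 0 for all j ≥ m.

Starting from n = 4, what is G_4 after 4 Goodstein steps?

2

4 —HB3→ 3 + 1 —bump→ 4 + 1 = 5 —(−1)→ 4
4 —HB4→ 4 —bump→ 5 = 5 —(−1)→ 4
4 —HB5→ 4 —bump→ 4 = 4 —(−1)→ 3
3 —HB6→ 3 —bump→ 3 = 3 —(−1)→ 2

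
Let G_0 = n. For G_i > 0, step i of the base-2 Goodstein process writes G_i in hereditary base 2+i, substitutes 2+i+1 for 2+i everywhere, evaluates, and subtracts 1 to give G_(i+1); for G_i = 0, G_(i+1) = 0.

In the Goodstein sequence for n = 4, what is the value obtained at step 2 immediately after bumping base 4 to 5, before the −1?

[0] 4 ≡ 2^2 (base 2). Lift 3: 27. −1: 26.
[1] 26 ≡ 2·3^2 + 2·3 + 2 (base 3). Lift 4: 42. −1: 41.
[2] 41 ≡ 2·4^2 + 2·4 + 1 (base 4). Lift 5: 61. −1: 60.

61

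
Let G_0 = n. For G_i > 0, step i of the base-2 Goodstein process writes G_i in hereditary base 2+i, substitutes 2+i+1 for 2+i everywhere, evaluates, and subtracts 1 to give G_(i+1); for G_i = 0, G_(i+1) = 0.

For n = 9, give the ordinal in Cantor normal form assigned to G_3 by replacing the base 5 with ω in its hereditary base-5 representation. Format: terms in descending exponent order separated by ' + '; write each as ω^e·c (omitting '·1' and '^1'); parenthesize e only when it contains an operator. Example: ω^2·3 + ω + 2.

ω^ω·3 + ω^3·3 + ω^2·3 + ω·3 + 2

G_0=9  [base 2] 2^(2 + 1) + 1  →[2↦3]→  3^(3 + 1) + 1 = 82  −1 ⇒ G_1=81
G_1=81  [base 3] 3^(3 + 1)  →[3↦4]→  4^(4 + 1) = 1024  −1 ⇒ G_2=1023
G_2=1023  [base 4] 3·4^4 + 3·4^3 + 3·4^2 + 3·4 + 3  →[4↦5]→  3·5^5 + 3·5^3 + 3·5^2 + 3·5 + 3 = 9843  −1 ⇒ G_3=9842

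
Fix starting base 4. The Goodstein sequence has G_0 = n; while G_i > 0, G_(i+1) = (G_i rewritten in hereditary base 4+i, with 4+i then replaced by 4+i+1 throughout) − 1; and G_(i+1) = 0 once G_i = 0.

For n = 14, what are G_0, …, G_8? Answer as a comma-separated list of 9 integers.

14, 16, 18, 20, 21, 22, 23, 24, 25

base 4: 14 = 3·4 + 2; at 5: 3·5 + 2 = 17; next = 16
base 5: 16 = 3·5 + 1; at 6: 3·6 + 1 = 19; next = 18
base 6: 18 = 3·6; at 7: 3·7 = 21; next = 20
base 7: 20 = 2·7 + 6; at 8: 2·8 + 6 = 22; next = 21
base 8: 21 = 2·8 + 5; at 9: 2·9 + 5 = 23; next = 22
base 9: 22 = 2·9 + 4; at 10: 2·10 + 4 = 24; next = 23
base 10: 23 = 2·10 + 3; at 11: 2·11 + 3 = 25; next = 24
base 11: 24 = 2·11 + 2; at 12: 2·12 + 2 = 26; next = 25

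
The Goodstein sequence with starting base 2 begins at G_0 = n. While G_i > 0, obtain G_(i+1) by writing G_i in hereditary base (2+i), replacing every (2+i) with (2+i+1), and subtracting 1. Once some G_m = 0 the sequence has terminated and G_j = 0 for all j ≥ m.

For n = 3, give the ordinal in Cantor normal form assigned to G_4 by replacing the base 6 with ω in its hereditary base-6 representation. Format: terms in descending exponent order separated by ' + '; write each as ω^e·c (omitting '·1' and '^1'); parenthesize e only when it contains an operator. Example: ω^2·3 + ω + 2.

G_0 = 3. HB_2(3) = 2 + 1. Bump = 4. G_1 = 3.
G_1 = 3. HB_3(3) = 3. Bump = 4. G_2 = 3.
G_2 = 3. HB_4(3) = 3. Bump = 3. G_3 = 2.
G_3 = 2. HB_5(2) = 2. Bump = 2. G_4 = 1.
G_4 = 1. HB_6(1) = 1. Bump = 1. G_5 = 0.

1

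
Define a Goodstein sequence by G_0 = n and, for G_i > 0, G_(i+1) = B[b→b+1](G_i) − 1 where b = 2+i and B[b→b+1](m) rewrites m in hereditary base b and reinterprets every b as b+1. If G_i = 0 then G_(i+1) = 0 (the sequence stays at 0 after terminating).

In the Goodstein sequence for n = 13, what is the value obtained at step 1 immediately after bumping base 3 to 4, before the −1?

[0] 13 ≡ 2^(2 + 1) + 2^2 + 1 (base 2). Lift 3: 109. −1: 108.
[1] 108 ≡ 3^(3 + 1) + 3^3 (base 3). Lift 4: 1280. −1: 1279.

1280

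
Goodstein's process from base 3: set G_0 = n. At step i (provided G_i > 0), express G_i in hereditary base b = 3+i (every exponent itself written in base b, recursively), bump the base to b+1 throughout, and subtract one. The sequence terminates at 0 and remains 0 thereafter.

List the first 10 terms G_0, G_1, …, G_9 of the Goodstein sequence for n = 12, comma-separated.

12, 19, 27, 37, 49, 63, 69, 75, 81, 87

12 —HB3→ 3^2 + 3 —bump→ 4^2 + 4 = 20 —(−1)→ 19
19 —HB4→ 4^2 + 3 —bump→ 5^2 + 3 = 28 —(−1)→ 27
27 —HB5→ 5^2 + 2 —bump→ 6^2 + 2 = 38 —(−1)→ 37
37 —HB6→ 6^2 + 1 —bump→ 7^2 + 1 = 50 —(−1)→ 49
49 —HB7→ 7^2 —bump→ 8^2 = 64 —(−1)→ 63
63 —HB8→ 7·8 + 7 —bump→ 7·9 + 7 = 70 —(−1)→ 69
69 —HB9→ 7·9 + 6 —bump→ 7·10 + 6 = 76 —(−1)→ 75
75 —HB10→ 7·10 + 5 —bump→ 7·11 + 5 = 82 —(−1)→ 81
81 —HB11→ 7·11 + 4 —bump→ 7·12 + 4 = 88 —(−1)→ 87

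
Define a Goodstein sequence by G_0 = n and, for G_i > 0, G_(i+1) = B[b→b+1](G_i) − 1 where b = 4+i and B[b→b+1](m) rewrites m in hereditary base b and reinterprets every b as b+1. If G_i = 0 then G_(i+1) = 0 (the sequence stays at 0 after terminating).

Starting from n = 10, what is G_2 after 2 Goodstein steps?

G_0=10  [base 4] 2·4 + 2  →[4↦5]→  2·5 + 2 = 12  −1 ⇒ G_1=11
G_1=11  [base 5] 2·5 + 1  →[5↦6]→  2·6 + 1 = 13  −1 ⇒ G_2=12

12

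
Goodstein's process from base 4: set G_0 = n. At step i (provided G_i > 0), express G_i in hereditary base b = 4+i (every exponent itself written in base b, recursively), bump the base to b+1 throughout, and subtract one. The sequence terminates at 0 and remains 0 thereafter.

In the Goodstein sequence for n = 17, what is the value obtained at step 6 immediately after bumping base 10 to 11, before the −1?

56

(0) 17|_4 = 4^2 + 1 ↦ 5^2 + 1|_5 = 26 ⇒ 25
(1) 25|_5 = 5^2 ↦ 6^2|_6 = 36 ⇒ 35
(2) 35|_6 = 5·6 + 5 ↦ 5·7 + 5|_7 = 40 ⇒ 39
(3) 39|_7 = 5·7 + 4 ↦ 5·8 + 4|_8 = 44 ⇒ 43
(4) 43|_8 = 5·8 + 3 ↦ 5·9 + 3|_9 = 48 ⇒ 47
(5) 47|_9 = 5·9 + 2 ↦ 5·10 + 2|_10 = 52 ⇒ 51
(6) 51|_10 = 5·10 + 1 ↦ 5·11 + 1|_11 = 56 ⇒ 55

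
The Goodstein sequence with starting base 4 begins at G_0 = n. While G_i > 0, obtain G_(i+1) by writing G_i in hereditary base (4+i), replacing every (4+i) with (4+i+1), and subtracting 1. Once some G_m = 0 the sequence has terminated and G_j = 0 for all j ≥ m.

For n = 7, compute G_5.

6

base 4: 7 = 4 + 3; at 5: 5 + 3 = 8; next = 7
base 5: 7 = 5 + 2; at 6: 6 + 2 = 8; next = 7
base 6: 7 = 6 + 1; at 7: 7 + 1 = 8; next = 7
base 7: 7 = 7; at 8: 8 = 8; next = 7
base 8: 7 = 7; at 9: 7 = 7; next = 6
base 9: 6 = 6; at 10: 6 = 6; next = 5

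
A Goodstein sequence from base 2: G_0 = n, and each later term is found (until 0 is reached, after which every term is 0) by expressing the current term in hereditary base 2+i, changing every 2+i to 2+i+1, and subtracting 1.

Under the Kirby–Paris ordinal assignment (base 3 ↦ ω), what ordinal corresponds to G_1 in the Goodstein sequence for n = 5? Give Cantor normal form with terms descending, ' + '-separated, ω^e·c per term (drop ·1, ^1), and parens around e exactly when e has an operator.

ω^ω

(0) 5|_2 = 2^2 + 1 ↦ 3^3 + 1|_3 = 28 ⇒ 27
(1) 27|_3 = 3^3 ↦ 4^4|_4 = 256 ⇒ 255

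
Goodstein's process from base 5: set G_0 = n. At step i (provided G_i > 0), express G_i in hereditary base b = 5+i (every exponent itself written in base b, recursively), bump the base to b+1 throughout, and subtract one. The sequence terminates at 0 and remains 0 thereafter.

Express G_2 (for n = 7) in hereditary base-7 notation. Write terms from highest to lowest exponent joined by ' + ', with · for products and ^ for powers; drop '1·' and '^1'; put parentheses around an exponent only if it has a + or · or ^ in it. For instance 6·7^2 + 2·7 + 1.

7

(0) 7|_5 = 5 + 2 ↦ 6 + 2|_6 = 8 ⇒ 7
(1) 7|_6 = 6 + 1 ↦ 7 + 1|_7 = 8 ⇒ 7
(2) 7|_7 = 7 ↦ 8|_8 = 8 ⇒ 7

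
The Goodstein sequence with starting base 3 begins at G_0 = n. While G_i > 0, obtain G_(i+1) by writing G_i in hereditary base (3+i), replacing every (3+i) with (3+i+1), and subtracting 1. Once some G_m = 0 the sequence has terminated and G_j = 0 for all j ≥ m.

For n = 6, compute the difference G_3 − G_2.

0

6 —HB3→ 2·3 —bump→ 2·4 = 8 —(−1)→ 7
7 —HB4→ 4 + 3 —bump→ 5 + 3 = 8 —(−1)→ 7
7 —HB5→ 5 + 2 —bump→ 6 + 2 = 8 —(−1)→ 7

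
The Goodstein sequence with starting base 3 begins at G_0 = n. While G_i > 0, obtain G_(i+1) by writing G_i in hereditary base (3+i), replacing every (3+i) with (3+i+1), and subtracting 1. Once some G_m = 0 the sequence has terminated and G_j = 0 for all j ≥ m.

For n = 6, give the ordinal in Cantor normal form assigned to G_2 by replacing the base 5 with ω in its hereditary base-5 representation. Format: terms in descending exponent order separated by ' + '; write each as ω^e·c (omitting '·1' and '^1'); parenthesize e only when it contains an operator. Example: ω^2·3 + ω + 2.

ω + 2

G_0 = 6. HB_3(6) = 2·3. Bump = 8. G_1 = 7.
G_1 = 7. HB_4(7) = 4 + 3. Bump = 8. G_2 = 7.
G_2 = 7. HB_5(7) = 5 + 2. Bump = 8. G_3 = 7.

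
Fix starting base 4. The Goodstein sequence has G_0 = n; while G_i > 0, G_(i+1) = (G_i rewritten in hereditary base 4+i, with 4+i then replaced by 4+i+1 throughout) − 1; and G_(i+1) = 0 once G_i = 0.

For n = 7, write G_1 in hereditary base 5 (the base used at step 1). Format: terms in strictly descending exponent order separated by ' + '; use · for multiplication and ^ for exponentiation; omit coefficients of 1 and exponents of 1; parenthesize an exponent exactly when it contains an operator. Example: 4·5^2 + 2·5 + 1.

(0) 7|_4 = 4 + 3 ↦ 5 + 3|_5 = 8 ⇒ 7
(1) 7|_5 = 5 + 2 ↦ 6 + 2|_6 = 8 ⇒ 7

5 + 2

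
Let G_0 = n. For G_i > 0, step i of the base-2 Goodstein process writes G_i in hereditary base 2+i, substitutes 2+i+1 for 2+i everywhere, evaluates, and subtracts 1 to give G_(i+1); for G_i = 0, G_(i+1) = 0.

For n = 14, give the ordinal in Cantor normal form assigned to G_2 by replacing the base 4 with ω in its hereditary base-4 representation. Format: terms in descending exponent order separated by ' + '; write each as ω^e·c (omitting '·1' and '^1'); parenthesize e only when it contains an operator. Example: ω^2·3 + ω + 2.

ω^(ω + 1) + ω^ω + 1

(0) 14|_2 = 2^(2 + 1) + 2^2 + 2 ↦ 3^(3 + 1) + 3^3 + 3|_3 = 111 ⇒ 110
(1) 110|_3 = 3^(3 + 1) + 3^3 + 2 ↦ 4^(4 + 1) + 4^4 + 2|_4 = 1282 ⇒ 1281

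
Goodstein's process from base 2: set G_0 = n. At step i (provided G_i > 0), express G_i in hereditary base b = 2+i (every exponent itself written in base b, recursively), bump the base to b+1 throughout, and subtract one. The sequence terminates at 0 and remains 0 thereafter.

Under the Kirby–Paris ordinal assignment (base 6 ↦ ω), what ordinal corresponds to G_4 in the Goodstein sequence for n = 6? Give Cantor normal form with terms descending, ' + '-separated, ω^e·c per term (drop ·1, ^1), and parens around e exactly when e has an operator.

G_0 = 6. HB_2(6) = 2^2 + 2. Bump = 30. G_1 = 29.
G_1 = 29. HB_3(29) = 3^3 + 2. Bump = 258. G_2 = 257.
G_2 = 257. HB_4(257) = 4^4 + 1. Bump = 3126. G_3 = 3125.
G_3 = 3125. HB_5(3125) = 5^5. Bump = 46656. G_4 = 46655.

ω^5·5 + ω^4·5 + ω^3·5 + ω^2·5 + ω·5 + 5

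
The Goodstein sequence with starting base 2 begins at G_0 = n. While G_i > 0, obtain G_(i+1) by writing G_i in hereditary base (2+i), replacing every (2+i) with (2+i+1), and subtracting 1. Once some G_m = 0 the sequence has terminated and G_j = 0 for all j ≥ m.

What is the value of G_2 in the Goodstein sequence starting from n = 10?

step 0: 10 = 2^(2 + 1) + 2; sub 3 for 2: 3^(3 + 1) + 3; = 84; G_1 = 84−1 = 83
step 1: 83 = 3^(3 + 1) + 2; sub 4 for 3: 4^(4 + 1) + 2; = 1026; G_2 = 1026−1 = 1025
step 2: 1025 = 4^(4 + 1) + 1; sub 5 for 4: 5^(5 + 1) + 1; = 15626; G_3 = 15626−1 = 15625

1025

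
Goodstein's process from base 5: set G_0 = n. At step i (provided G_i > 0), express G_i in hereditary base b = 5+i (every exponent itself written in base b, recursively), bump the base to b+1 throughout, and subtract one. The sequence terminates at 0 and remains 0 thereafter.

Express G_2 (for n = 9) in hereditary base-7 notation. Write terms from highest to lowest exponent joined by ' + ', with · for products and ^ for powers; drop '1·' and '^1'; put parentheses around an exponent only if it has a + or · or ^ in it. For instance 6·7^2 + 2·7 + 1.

base 5: 9 = 5 + 4; at 6: 6 + 4 = 10; next = 9
base 6: 9 = 6 + 3; at 7: 7 + 3 = 10; next = 9
base 7: 9 = 7 + 2; at 8: 8 + 2 = 10; next = 9

7 + 2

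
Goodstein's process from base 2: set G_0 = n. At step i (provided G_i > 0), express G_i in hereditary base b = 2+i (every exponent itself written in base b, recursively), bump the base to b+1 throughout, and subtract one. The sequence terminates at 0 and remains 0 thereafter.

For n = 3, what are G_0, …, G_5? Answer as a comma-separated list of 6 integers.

base 2: 3 = 2 + 1; at 3: 3 + 1 = 4; next = 3
base 3: 3 = 3; at 4: 4 = 4; next = 3
base 4: 3 = 3; at 5: 3 = 3; next = 2
base 5: 2 = 2; at 6: 2 = 2; next = 1
base 6: 1 = 1; at 7: 1 = 1; next = 0

3, 3, 3, 2, 1, 0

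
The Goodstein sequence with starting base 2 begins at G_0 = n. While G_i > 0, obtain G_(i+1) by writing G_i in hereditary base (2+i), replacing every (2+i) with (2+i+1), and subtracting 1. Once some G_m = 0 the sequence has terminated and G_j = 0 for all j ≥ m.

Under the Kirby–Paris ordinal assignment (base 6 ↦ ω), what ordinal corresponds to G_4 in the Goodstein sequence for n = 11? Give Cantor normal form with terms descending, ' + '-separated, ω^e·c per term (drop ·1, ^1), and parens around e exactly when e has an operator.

ω^(ω + 1) + 1

11 —HB2→ 2^(2 + 1) + 2 + 1 —bump→ 3^(3 + 1) + 3 + 1 = 85 —(−1)→ 84
84 —HB3→ 3^(3 + 1) + 3 —bump→ 4^(4 + 1) + 4 = 1028 —(−1)→ 1027
1027 —HB4→ 4^(4 + 1) + 3 —bump→ 5^(5 + 1) + 3 = 15628 —(−1)→ 15627
15627 —HB5→ 5^(5 + 1) + 2 —bump→ 6^(6 + 1) + 2 = 279938 —(−1)→ 279937
279937 —HB6→ 6^(6 + 1) + 1 —bump→ 7^(7 + 1) + 1 = 5764802 —(−1)→ 5764801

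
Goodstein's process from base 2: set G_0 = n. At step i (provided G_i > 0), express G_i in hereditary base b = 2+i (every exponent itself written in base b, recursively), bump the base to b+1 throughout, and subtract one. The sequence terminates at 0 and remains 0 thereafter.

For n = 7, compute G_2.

259

G_0=7  [base 2] 2^2 + 2 + 1  →[2↦3]→  3^3 + 3 + 1 = 31  −1 ⇒ G_1=30
G_1=30  [base 3] 3^3 + 3  →[3↦4]→  4^4 + 4 = 260  −1 ⇒ G_2=259
G_2=259  [base 4] 4^4 + 3  →[4↦5]→  5^5 + 3 = 3128  −1 ⇒ G_3=3127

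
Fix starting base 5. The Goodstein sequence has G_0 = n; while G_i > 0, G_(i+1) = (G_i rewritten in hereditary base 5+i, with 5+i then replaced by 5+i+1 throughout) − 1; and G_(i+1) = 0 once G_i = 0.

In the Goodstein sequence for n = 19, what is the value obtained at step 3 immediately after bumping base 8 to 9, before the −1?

28

[0] 19 ≡ 3·5 + 4 (base 5). Lift 6: 22. −1: 21.
[1] 21 ≡ 3·6 + 3 (base 6). Lift 7: 24. −1: 23.
[2] 23 ≡ 3·7 + 2 (base 7). Lift 8: 26. −1: 25.
[3] 25 ≡ 3·8 + 1 (base 8). Lift 9: 28. −1: 27.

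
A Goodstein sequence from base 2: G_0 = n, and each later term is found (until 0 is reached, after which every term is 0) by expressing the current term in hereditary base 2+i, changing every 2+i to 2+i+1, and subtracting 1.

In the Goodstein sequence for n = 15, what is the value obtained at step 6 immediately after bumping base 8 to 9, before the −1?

3524450281

15 —HB2→ 2^(2 + 1) + 2^2 + 2 + 1 —bump→ 3^(3 + 1) + 3^3 + 3 + 1 = 112 —(−1)→ 111
111 —HB3→ 3^(3 + 1) + 3^3 + 3 —bump→ 4^(4 + 1) + 4^4 + 4 = 1284 —(−1)→ 1283
1283 —HB4→ 4^(4 + 1) + 4^4 + 3 —bump→ 5^(5 + 1) + 5^5 + 3 = 18753 —(−1)→ 18752
18752 —HB5→ 5^(5 + 1) + 5^5 + 2 —bump→ 6^(6 + 1) + 6^6 + 2 = 326594 —(−1)→ 326593
326593 —HB6→ 6^(6 + 1) + 6^6 + 1 —bump→ 7^(7 + 1) + 7^7 + 1 = 6588345 —(−1)→ 6588344
6588344 —HB7→ 7^(7 + 1) + 7^7 —bump→ 8^(8 + 1) + 8^8 = 150994944 —(−1)→ 150994943
150994943 —HB8→ 8^(8 + 1) + 7·8^7 + 7·8^6 + 7·8^5 + 7·8^4 + 7·8^3 + 7·8^2 + 7·8 + 7 —bump→ 9^(9 + 1) + 7·9^7 + 7·9^6 + 7·9^5 + 7·9^4 + 7·9^3 + 7·9^2 + 7·9 + 7 = 3524450281 —(−1)→ 3524450280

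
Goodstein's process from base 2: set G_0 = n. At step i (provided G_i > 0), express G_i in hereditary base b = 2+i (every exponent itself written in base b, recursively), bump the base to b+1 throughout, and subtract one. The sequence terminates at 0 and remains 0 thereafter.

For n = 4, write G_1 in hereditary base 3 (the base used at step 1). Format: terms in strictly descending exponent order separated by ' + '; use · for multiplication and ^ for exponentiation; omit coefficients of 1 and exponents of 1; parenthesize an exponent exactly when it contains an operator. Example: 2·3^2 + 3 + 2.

2·3^2 + 2·3 + 2

G_0=4  [base 2] 2^2  →[2↦3]→  3^3 = 27  −1 ⇒ G_1=26
G_1=26  [base 3] 2·3^2 + 2·3 + 2  →[3↦4]→  2·4^2 + 2·4 + 2 = 42  −1 ⇒ G_2=41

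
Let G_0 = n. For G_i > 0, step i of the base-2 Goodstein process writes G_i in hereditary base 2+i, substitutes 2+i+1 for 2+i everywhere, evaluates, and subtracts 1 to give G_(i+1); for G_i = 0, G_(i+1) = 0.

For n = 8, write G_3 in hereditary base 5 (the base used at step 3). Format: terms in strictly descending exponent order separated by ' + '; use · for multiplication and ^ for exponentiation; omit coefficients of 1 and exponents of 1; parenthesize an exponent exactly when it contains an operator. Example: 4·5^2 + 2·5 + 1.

8 —HB2→ 2^(2 + 1) —bump→ 3^(3 + 1) = 81 —(−1)→ 80
80 —HB3→ 2·3^3 + 2·3^2 + 2·3 + 2 —bump→ 2·4^4 + 2·4^2 + 2·4 + 2 = 554 —(−1)→ 553
553 —HB4→ 2·4^4 + 2·4^2 + 2·4 + 1 —bump→ 2·5^5 + 2·5^2 + 2·5 + 1 = 6311 —(−1)→ 6310
6310 —HB5→ 2·5^5 + 2·5^2 + 2·5 —bump→ 2·6^6 + 2·6^2 + 2·6 = 93396 —(−1)→ 93395

2·5^5 + 2·5^2 + 2·5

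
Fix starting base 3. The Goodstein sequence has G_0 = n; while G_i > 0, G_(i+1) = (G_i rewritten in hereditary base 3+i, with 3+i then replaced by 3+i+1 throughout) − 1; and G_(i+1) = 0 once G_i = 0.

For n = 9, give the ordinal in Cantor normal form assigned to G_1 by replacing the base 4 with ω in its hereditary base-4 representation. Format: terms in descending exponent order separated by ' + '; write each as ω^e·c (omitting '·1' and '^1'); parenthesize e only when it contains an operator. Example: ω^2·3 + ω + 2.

ω·3 + 3

[0] 9 ≡ 3^2 (base 3). Lift 4: 16. −1: 15.
[1] 15 ≡ 3·4 + 3 (base 4). Lift 5: 18. −1: 17.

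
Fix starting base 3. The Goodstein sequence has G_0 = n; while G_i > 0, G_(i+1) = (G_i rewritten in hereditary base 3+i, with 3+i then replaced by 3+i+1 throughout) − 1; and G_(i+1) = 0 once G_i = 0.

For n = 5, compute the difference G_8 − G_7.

(0) 5|_3 = 3 + 2 ↦ 4 + 2|_4 = 6 ⇒ 5
(1) 5|_4 = 4 + 1 ↦ 5 + 1|_5 = 6 ⇒ 5
(2) 5|_5 = 5 ↦ 6|_6 = 6 ⇒ 5
(3) 5|_6 = 5 ↦ 5|_7 = 5 ⇒ 4
(4) 4|_7 = 4 ↦ 4|_8 = 4 ⇒ 3
(5) 3|_8 = 3 ↦ 3|_9 = 3 ⇒ 2
(6) 2|_9 = 2 ↦ 2|_10 = 2 ⇒ 1
(7) 1|_10 = 1 ↦ 1|_11 = 1 ⇒ 0

-1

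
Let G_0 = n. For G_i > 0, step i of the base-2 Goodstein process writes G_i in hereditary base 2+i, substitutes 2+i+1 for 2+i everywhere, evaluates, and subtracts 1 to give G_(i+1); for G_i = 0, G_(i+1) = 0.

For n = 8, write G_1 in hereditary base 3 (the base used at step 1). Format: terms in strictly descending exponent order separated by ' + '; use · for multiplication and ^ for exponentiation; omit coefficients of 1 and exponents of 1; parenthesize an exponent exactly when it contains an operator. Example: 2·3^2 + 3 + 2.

8 —HB2→ 2^(2 + 1) —bump→ 3^(3 + 1) = 81 —(−1)→ 80
80 —HB3→ 2·3^3 + 2·3^2 + 2·3 + 2 —bump→ 2·4^4 + 2·4^2 + 2·4 + 2 = 554 —(−1)→ 553

2·3^3 + 2·3^2 + 2·3 + 2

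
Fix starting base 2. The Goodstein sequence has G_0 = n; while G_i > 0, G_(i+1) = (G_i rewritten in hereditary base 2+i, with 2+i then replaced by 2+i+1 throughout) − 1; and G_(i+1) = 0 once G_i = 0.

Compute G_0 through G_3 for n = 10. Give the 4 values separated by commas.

i=0: 10 = 2^(2 + 1) + 2 (b=2); 2→3: 3^(3 + 1) + 3 = 84; 84−1 = 83
i=1: 83 = 3^(3 + 1) + 2 (b=3); 3→4: 4^(4 + 1) + 2 = 1026; 1026−1 = 1025
i=2: 1025 = 4^(4 + 1) + 1 (b=4); 4→5: 5^(5 + 1) + 1 = 15626; 15626−1 = 15625

10, 83, 1025, 15625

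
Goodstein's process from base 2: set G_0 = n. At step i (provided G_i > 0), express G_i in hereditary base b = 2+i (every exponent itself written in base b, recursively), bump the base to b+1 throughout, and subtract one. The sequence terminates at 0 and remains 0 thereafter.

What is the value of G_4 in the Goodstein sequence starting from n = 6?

46655

i=0: 6 = 2^2 + 2 (b=2); 2→3: 3^3 + 3 = 30; 30−1 = 29
i=1: 29 = 3^3 + 2 (b=3); 3→4: 4^4 + 2 = 258; 258−1 = 257
i=2: 257 = 4^4 + 1 (b=4); 4→5: 5^5 + 1 = 3126; 3126−1 = 3125
i=3: 3125 = 5^5 (b=5); 5→6: 6^6 = 46656; 46656−1 = 46655
i=4: 46655 = 5·6^5 + 5·6^4 + 5·6^3 + 5·6^2 + 5·6 + 5 (b=6); 6→7: 5·7^5 + 5·7^4 + 5·7^3 + 5·7^2 + 5·7 + 5 = 98040; 98040−1 = 98039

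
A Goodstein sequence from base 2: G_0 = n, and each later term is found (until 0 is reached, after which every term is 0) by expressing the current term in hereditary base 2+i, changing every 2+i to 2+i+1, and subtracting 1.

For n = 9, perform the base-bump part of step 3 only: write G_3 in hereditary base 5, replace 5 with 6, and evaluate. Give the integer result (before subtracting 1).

140744

i=0: 9 = 2^(2 + 1) + 1 (b=2); 2→3: 3^(3 + 1) + 1 = 82; 82−1 = 81
i=1: 81 = 3^(3 + 1) (b=3); 3→4: 4^(4 + 1) = 1024; 1024−1 = 1023
i=2: 1023 = 3·4^4 + 3·4^3 + 3·4^2 + 3·4 + 3 (b=4); 4→5: 3·5^5 + 3·5^3 + 3·5^2 + 3·5 + 3 = 9843; 9843−1 = 9842
i=3: 9842 = 3·5^5 + 3·5^3 + 3·5^2 + 3·5 + 2 (b=5); 5→6: 3·6^6 + 3·6^3 + 3·6^2 + 3·6 + 2 = 140744; 140744−1 = 140743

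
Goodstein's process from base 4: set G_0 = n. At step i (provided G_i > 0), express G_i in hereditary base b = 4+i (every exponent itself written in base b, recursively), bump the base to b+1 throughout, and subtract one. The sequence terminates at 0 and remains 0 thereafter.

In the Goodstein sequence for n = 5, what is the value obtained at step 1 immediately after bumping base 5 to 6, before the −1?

step 0: 5 = 4 + 1; sub 5 for 4: 5 + 1; = 6; G_1 = 6−1 = 5
step 1: 5 = 5; sub 6 for 5: 6; = 6; G_2 = 6−1 = 5

6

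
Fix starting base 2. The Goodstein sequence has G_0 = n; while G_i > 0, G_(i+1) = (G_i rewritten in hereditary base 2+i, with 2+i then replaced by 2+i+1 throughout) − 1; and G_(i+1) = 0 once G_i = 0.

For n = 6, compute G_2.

257

[0] 6 ≡ 2^2 + 2 (base 2). Lift 3: 30. −1: 29.
[1] 29 ≡ 3^3 + 2 (base 3). Lift 4: 258. −1: 257.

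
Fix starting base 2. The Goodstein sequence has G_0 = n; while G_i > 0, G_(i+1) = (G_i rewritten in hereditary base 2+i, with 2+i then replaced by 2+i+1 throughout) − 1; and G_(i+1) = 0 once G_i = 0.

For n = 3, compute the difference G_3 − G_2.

i=0: 3 = 2 + 1 (b=2); 2→3: 3 + 1 = 4; 4−1 = 3
i=1: 3 = 3 (b=3); 3→4: 4 = 4; 4−1 = 3
i=2: 3 = 3 (b=4); 4→5: 3 = 3; 3−1 = 2

-1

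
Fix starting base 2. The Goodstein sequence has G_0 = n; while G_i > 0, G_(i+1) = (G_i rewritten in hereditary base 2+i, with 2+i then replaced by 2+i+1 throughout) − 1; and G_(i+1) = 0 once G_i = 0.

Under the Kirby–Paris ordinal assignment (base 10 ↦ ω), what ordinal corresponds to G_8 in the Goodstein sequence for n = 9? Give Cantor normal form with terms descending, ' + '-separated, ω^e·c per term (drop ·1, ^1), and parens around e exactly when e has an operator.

9 —HB2→ 2^(2 + 1) + 1 —bump→ 3^(3 + 1) + 1 = 82 —(−1)→ 81
81 —HB3→ 3^(3 + 1) —bump→ 4^(4 + 1) = 1024 —(−1)→ 1023
1023 —HB4→ 3·4^4 + 3·4^3 + 3·4^2 + 3·4 + 3 —bump→ 3·5^5 + 3·5^3 + 3·5^2 + 3·5 + 3 = 9843 —(−1)→ 9842
9842 —HB5→ 3·5^5 + 3·5^3 + 3·5^2 + 3·5 + 2 —bump→ 3·6^6 + 3·6^3 + 3·6^2 + 3·6 + 2 = 140744 —(−1)→ 140743
140743 —HB6→ 3·6^6 + 3·6^3 + 3·6^2 + 3·6 + 1 —bump→ 3·7^7 + 3·7^3 + 3·7^2 + 3·7 + 1 = 2471827 —(−1)→ 2471826
2471826 —HB7→ 3·7^7 + 3·7^3 + 3·7^2 + 3·7 —bump→ 3·8^8 + 3·8^3 + 3·8^2 + 3·8 = 50333400 —(−1)→ 50333399
50333399 —HB8→ 3·8^8 + 3·8^3 + 3·8^2 + 2·8 + 7 —bump→ 3·9^9 + 3·9^3 + 3·9^2 + 2·9 + 7 = 1162263922 —(−1)→ 1162263921
1162263921 —HB9→ 3·9^9 + 3·9^3 + 3·9^2 + 2·9 + 6 —bump→ 3·10^10 + 3·10^3 + 3·10^2 + 2·10 + 6 = 30000003326 —(−1)→ 30000003325

ω^ω·3 + ω^3·3 + ω^2·3 + ω·2 + 5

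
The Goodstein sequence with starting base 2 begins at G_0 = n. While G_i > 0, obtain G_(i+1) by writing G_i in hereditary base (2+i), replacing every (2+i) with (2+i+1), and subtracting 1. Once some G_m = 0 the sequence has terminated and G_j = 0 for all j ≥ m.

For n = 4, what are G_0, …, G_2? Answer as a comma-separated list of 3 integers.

4, 26, 41

4 —HB2→ 2^2 —bump→ 3^3 = 27 —(−1)→ 26
26 —HB3→ 2·3^2 + 2·3 + 2 —bump→ 2·4^2 + 2·4 + 2 = 42 —(−1)→ 41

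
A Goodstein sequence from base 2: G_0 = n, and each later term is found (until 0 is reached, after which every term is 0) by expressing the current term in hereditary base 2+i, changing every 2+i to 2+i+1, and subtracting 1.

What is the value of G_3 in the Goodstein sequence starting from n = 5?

base 2: 5 = 2^2 + 1; at 3: 3^3 + 1 = 28; next = 27
base 3: 27 = 3^3; at 4: 4^4 = 256; next = 255
base 4: 255 = 3·4^3 + 3·4^2 + 3·4 + 3; at 5: 3·5^3 + 3·5^2 + 3·5 + 3 = 468; next = 467
base 5: 467 = 3·5^3 + 3·5^2 + 3·5 + 2; at 6: 3·6^3 + 3·6^2 + 3·6 + 2 = 776; next = 775

467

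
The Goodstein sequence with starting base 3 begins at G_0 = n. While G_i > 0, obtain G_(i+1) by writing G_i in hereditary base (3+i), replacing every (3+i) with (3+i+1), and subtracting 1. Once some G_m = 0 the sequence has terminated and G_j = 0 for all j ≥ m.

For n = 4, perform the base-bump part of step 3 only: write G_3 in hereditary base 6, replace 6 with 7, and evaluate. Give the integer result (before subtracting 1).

3

G_0=4  [base 3] 3 + 1  →[3↦4]→  4 + 1 = 5  −1 ⇒ G_1=4
G_1=4  [base 4] 4  →[4↦5]→  5 = 5  −1 ⇒ G_2=4
G_2=4  [base 5] 4  →[5↦6]→  4 = 4  −1 ⇒ G_3=3
G_3=3  [base 6] 3  →[6↦7]→  3 = 3  −1 ⇒ G_4=2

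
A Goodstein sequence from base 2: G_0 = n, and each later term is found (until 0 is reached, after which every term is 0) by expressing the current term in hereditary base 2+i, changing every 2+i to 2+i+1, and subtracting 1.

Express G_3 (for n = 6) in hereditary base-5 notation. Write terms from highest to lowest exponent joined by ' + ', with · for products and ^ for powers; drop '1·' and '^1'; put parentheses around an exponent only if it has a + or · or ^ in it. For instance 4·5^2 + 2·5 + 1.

base 2: 6 = 2^2 + 2; at 3: 3^3 + 3 = 30; next = 29
base 3: 29 = 3^3 + 2; at 4: 4^4 + 2 = 258; next = 257
base 4: 257 = 4^4 + 1; at 5: 5^5 + 1 = 3126; next = 3125
base 5: 3125 = 5^5; at 6: 6^6 = 46656; next = 46655

5^5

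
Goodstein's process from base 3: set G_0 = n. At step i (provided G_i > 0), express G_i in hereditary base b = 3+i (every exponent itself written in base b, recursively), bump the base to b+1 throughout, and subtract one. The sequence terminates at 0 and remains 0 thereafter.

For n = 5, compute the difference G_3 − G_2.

0

G_0=5  [base 3] 3 + 2  →[3↦4]→  4 + 2 = 6  −1 ⇒ G_1=5
G_1=5  [base 4] 4 + 1  →[4↦5]→  5 + 1 = 6  −1 ⇒ G_2=5
G_2=5  [base 5] 5  →[5↦6]→  6 = 6  −1 ⇒ G_3=5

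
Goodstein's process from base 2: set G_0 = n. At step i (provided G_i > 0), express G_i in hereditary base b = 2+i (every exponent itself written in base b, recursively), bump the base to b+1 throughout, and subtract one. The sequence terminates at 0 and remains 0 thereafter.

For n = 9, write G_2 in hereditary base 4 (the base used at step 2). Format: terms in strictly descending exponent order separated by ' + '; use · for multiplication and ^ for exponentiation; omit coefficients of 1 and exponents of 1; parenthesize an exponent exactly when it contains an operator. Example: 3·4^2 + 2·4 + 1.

G_0 = 9. HB_2(9) = 2^(2 + 1) + 1. Bump = 82. G_1 = 81.
G_1 = 81. HB_3(81) = 3^(3 + 1). Bump = 1024. G_2 = 1023.
G_2 = 1023. HB_4(1023) = 3·4^4 + 3·4^3 + 3·4^2 + 3·4 + 3. Bump = 9843. G_3 = 9842.

3·4^4 + 3·4^3 + 3·4^2 + 3·4 + 3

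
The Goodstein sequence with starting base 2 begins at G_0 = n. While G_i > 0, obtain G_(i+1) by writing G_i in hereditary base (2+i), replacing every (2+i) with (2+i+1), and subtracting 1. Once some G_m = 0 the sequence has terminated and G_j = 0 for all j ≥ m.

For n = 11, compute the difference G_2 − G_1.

base 2: 11 = 2^(2 + 1) + 2 + 1; at 3: 3^(3 + 1) + 3 + 1 = 85; next = 84
base 3: 84 = 3^(3 + 1) + 3; at 4: 4^(4 + 1) + 4 = 1028; next = 1027

943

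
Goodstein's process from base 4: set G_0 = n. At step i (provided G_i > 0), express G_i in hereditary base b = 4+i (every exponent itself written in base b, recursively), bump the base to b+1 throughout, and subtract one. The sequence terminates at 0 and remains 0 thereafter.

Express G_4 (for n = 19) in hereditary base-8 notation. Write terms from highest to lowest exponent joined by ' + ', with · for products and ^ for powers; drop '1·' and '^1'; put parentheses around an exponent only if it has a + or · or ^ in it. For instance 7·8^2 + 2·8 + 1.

7·8 + 7

i=0: 19 = 4^2 + 3 (b=4); 4→5: 5^2 + 3 = 28; 28−1 = 27
i=1: 27 = 5^2 + 2 (b=5); 5→6: 6^2 + 2 = 38; 38−1 = 37
i=2: 37 = 6^2 + 1 (b=6); 6→7: 7^2 + 1 = 50; 50−1 = 49
i=3: 49 = 7^2 (b=7); 7→8: 8^2 = 64; 64−1 = 63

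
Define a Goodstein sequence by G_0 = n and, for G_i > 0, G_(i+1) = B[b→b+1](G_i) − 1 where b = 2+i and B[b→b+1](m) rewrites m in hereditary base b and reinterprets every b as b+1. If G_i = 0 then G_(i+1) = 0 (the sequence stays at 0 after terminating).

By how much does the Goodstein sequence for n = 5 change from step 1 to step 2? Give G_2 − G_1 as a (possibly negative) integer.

G_0=5  [base 2] 2^2 + 1  →[2↦3]→  3^3 + 1 = 28  −1 ⇒ G_1=27
G_1=27  [base 3] 3^3  →[3↦4]→  4^4 = 256  −1 ⇒ G_2=255

228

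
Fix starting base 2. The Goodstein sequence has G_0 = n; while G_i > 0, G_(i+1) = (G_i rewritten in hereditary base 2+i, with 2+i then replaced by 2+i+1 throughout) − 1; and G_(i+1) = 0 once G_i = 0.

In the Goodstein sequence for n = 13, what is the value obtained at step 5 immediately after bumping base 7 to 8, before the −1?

134219480

13 —HB2→ 2^(2 + 1) + 2^2 + 1 —bump→ 3^(3 + 1) + 3^3 + 1 = 109 —(−1)→ 108
108 —HB3→ 3^(3 + 1) + 3^3 —bump→ 4^(4 + 1) + 4^4 = 1280 —(−1)→ 1279
1279 —HB4→ 4^(4 + 1) + 3·4^3 + 3·4^2 + 3·4 + 3 —bump→ 5^(5 + 1) + 3·5^3 + 3·5^2 + 3·5 + 3 = 16093 —(−1)→ 16092
16092 —HB5→ 5^(5 + 1) + 3·5^3 + 3·5^2 + 3·5 + 2 —bump→ 6^(6 + 1) + 3·6^3 + 3·6^2 + 3·6 + 2 = 280712 —(−1)→ 280711
280711 —HB6→ 6^(6 + 1) + 3·6^3 + 3·6^2 + 3·6 + 1 —bump→ 7^(7 + 1) + 3·7^3 + 3·7^2 + 3·7 + 1 = 5765999 —(−1)→ 5765998
5765998 —HB7→ 7^(7 + 1) + 3·7^3 + 3·7^2 + 3·7 —bump→ 8^(8 + 1) + 3·8^3 + 3·8^2 + 3·8 = 134219480 —(−1)→ 134219479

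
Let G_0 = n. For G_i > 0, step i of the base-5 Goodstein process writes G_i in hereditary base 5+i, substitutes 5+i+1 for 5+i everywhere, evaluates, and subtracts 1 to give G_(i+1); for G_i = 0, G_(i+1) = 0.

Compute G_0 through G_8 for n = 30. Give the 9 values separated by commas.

30, 41, 53, 67, 83, 101, 121, 143, 153

[0] 30 ≡ 5^2 + 5 (base 5). Lift 6: 42. −1: 41.
[1] 41 ≡ 6^2 + 5 (base 6). Lift 7: 54. −1: 53.
[2] 53 ≡ 7^2 + 4 (base 7). Lift 8: 68. −1: 67.
[3] 67 ≡ 8^2 + 3 (base 8). Lift 9: 84. −1: 83.
[4] 83 ≡ 9^2 + 2 (base 9). Lift 10: 102. −1: 101.
[5] 101 ≡ 10^2 + 1 (base 10). Lift 11: 122. −1: 121.
[6] 121 ≡ 11^2 (base 11). Lift 12: 144. −1: 143.
[7] 143 ≡ 11·12 + 11 (base 12). Lift 13: 154. −1: 153.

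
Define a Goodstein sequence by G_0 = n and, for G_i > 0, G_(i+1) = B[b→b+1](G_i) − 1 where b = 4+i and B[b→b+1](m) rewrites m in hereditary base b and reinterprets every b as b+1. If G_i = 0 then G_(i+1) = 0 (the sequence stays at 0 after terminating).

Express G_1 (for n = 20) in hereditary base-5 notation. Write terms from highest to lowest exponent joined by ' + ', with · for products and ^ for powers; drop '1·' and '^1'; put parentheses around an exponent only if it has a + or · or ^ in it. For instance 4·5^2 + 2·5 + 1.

(0) 20|_4 = 4^2 + 4 ↦ 5^2 + 5|_5 = 30 ⇒ 29
(1) 29|_5 = 5^2 + 4 ↦ 6^2 + 4|_6 = 40 ⇒ 39

5^2 + 4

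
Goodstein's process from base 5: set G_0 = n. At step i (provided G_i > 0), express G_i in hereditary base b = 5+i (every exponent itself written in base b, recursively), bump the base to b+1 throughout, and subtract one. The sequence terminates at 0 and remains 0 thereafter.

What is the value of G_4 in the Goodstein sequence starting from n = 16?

[0] 16 ≡ 3·5 + 1 (base 5). Lift 6: 19. −1: 18.
[1] 18 ≡ 3·6 (base 6). Lift 7: 21. −1: 20.
[2] 20 ≡ 2·7 + 6 (base 7). Lift 8: 22. −1: 21.
[3] 21 ≡ 2·8 + 5 (base 8). Lift 9: 23. −1: 22.
[4] 22 ≡ 2·9 + 4 (base 9). Lift 10: 24. −1: 23.

22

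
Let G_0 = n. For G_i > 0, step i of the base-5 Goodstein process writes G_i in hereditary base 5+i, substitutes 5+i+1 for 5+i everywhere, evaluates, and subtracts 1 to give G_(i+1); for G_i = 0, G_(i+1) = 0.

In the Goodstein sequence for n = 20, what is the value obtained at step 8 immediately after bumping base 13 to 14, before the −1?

20 —HB5→ 4·5 —bump→ 4·6 = 24 —(−1)→ 23
23 —HB6→ 3·6 + 5 —bump→ 3·7 + 5 = 26 —(−1)→ 25
25 —HB7→ 3·7 + 4 —bump→ 3·8 + 4 = 28 —(−1)→ 27
27 —HB8→ 3·8 + 3 —bump→ 3·9 + 3 = 30 —(−1)→ 29
29 —HB9→ 3·9 + 2 —bump→ 3·10 + 2 = 32 —(−1)→ 31
31 —HB10→ 3·10 + 1 —bump→ 3·11 + 1 = 34 —(−1)→ 33
33 —HB11→ 3·11 —bump→ 3·12 = 36 —(−1)→ 35
35 —HB12→ 2·12 + 11 —bump→ 2·13 + 11 = 37 —(−1)→ 36
36 —HB13→ 2·13 + 10 —bump→ 2·14 + 10 = 38 —(−1)→ 37

38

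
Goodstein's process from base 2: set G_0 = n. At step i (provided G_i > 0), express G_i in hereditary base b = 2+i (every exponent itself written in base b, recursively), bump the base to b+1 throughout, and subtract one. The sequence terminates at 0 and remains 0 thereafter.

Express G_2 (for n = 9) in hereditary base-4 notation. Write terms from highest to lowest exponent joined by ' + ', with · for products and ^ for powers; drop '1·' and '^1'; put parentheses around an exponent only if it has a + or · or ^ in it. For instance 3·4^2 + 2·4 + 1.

3·4^4 + 3·4^3 + 3·4^2 + 3·4 + 3

i=0: 9 = 2^(2 + 1) + 1 (b=2); 2→3: 3^(3 + 1) + 1 = 82; 82−1 = 81
i=1: 81 = 3^(3 + 1) (b=3); 3→4: 4^(4 + 1) = 1024; 1024−1 = 1023
i=2: 1023 = 3·4^4 + 3·4^3 + 3·4^2 + 3·4 + 3 (b=4); 4→5: 3·5^5 + 3·5^3 + 3·5^2 + 3·5 + 3 = 9843; 9843−1 = 9842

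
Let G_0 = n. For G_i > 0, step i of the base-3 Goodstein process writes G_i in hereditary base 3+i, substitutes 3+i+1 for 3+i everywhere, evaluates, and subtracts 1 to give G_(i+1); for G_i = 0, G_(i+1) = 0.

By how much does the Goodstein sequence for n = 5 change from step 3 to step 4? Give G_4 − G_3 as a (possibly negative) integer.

step 0: 5 = 3 + 2; sub 4 for 3: 4 + 2; = 6; G_1 = 6−1 = 5
step 1: 5 = 4 + 1; sub 5 for 4: 5 + 1; = 6; G_2 = 6−1 = 5
step 2: 5 = 5; sub 6 for 5: 6; = 6; G_3 = 6−1 = 5
step 3: 5 = 5; sub 7 for 6: 5; = 5; G_4 = 5−1 = 4

-1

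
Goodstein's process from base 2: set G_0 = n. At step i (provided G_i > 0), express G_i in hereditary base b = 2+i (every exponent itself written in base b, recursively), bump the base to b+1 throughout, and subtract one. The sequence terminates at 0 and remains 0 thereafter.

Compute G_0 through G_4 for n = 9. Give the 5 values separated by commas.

9, 81, 1023, 9842, 140743

i=0: 9 = 2^(2 + 1) + 1 (b=2); 2→3: 3^(3 + 1) + 1 = 82; 82−1 = 81
i=1: 81 = 3^(3 + 1) (b=3); 3→4: 4^(4 + 1) = 1024; 1024−1 = 1023
i=2: 1023 = 3·4^4 + 3·4^3 + 3·4^2 + 3·4 + 3 (b=4); 4→5: 3·5^5 + 3·5^3 + 3·5^2 + 3·5 + 3 = 9843; 9843−1 = 9842
i=3: 9842 = 3·5^5 + 3·5^3 + 3·5^2 + 3·5 + 2 (b=5); 5→6: 3·6^6 + 3·6^3 + 3·6^2 + 3·6 + 2 = 140744; 140744−1 = 140743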